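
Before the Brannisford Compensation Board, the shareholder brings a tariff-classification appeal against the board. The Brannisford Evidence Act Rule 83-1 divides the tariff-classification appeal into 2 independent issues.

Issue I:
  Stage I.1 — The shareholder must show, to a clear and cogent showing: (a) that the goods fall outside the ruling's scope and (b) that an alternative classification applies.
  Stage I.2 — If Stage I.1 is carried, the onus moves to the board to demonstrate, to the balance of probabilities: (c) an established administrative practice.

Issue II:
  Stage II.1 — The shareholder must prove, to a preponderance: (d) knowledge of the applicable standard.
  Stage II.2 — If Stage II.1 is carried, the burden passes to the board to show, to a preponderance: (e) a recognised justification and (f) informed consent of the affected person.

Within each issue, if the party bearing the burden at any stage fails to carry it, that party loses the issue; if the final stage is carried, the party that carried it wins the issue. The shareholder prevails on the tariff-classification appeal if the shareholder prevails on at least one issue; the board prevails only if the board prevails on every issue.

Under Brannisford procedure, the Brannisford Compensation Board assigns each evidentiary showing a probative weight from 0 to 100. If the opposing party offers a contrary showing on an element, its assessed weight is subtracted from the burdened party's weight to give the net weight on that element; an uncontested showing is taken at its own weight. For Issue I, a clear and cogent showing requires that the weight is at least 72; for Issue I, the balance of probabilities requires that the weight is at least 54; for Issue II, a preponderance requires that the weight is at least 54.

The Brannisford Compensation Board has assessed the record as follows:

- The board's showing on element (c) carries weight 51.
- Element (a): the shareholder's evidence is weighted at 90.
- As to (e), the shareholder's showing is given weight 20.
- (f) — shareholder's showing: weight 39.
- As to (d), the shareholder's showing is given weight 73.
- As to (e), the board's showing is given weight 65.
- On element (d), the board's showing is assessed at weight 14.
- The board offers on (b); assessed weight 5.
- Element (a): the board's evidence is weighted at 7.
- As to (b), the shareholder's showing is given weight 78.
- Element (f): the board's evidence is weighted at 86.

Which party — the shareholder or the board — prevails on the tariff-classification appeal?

— Issue I —
At Stage I.1 the shareholder must meet a clear and cogent showing (weight is at least 72): on (a) the weight is 90 less the opposing 7 gives net 83, which does reach 72, so (a) meets the standard; on (b) the weight is 78 less the opposing 5 gives net 73, which does reach 72, so (b) meets the standard.
  Stage I.1 is satisfied; the onus moves to the board.
At Stage I.2 the board must meet the balance of probabilities (weight is at least 54): on (c) the weight is 51, which does not reach 54, so (c) does not meet the standard.
  Not every element is met, so the board fails to carry Stage I.2.
The shareholder prevails on this issue.
— Issue II —
Stage II.1 — burden on shareholder; standard: a preponderance (weight is at least 54).
    (d): 73 − 14 = 59 ≥ 54 [met]
  Stage II.1 is satisfied; the onus moves to the board.
Stage II.2 — burden on board; standard: a preponderance (weight is at least 54).
    (e): 65 − 20 = 45 < 54 [not met]
    (f): 86 − 39 = 47 < 54 [not met]
  Not every element is met, so the board fails to carry Stage II.2.
The analysis ends at Stage II.2; the shareholder prevails on this issue.
Per-issue: Issue I → shareholder; Issue II → shareholder. The shareholder must prevail on at least one issue; overall, the shareholder prevails.

shareholder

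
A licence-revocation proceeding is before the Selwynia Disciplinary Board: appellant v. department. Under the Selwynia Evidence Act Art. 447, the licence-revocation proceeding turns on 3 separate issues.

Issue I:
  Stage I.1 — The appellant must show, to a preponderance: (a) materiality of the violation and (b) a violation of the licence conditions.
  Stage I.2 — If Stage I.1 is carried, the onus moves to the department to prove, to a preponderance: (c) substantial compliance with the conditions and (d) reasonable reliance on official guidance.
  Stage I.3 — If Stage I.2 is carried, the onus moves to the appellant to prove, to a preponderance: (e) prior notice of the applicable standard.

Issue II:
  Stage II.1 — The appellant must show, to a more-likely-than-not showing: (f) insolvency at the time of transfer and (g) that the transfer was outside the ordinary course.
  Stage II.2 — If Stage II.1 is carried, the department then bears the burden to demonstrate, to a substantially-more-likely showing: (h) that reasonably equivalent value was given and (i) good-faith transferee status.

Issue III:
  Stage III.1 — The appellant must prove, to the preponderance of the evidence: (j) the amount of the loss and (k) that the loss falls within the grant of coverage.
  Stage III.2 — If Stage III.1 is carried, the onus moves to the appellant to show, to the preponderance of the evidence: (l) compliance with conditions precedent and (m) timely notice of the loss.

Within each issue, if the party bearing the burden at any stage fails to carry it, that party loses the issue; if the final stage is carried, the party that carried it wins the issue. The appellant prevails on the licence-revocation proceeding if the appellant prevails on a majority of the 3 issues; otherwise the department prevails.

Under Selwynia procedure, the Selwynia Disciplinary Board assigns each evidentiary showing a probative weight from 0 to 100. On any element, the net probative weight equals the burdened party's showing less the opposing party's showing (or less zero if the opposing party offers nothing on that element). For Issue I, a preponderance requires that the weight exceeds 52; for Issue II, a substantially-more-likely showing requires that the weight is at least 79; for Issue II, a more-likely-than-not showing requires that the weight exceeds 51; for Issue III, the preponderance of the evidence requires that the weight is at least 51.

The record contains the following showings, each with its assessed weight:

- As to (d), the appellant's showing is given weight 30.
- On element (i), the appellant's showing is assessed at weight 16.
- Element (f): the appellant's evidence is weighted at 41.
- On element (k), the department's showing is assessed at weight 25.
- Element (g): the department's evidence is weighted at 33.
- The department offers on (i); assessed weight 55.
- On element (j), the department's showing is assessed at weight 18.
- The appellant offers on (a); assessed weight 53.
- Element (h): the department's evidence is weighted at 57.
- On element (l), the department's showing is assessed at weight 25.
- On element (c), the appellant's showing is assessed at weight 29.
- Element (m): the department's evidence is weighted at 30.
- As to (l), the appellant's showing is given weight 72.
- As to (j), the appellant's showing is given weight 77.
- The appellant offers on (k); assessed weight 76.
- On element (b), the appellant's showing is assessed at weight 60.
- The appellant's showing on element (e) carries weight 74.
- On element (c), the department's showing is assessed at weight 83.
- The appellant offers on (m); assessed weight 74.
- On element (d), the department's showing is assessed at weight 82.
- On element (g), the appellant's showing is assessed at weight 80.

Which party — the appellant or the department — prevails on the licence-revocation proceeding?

department

— Issue I —
Stage I.1 (appellant, a preponderance, weight exceeds 52): (a) 53 > 52 — meets; (b) 60 > 52 — meets.
  Stage I.1 is satisfied; the onus moves to the department.
Stage I.2 (department, a preponderance, weight exceeds 52): (c) net 83−29=54 > 52 — meets; (d) net 82−30=52 ≤ 52 — fails.
  The department does not carry Stage I.2.
The appellant prevails on this issue.
— Issue II —
Stage II.1 — burden on appellant; standard: a more-likely-than-not showing (weight exceeds 51).
    (f): 41 ≤ 51 [not met]
    (g): 80 − 33 = 47 ≤ 51 [not met]
  The appellant does not carry Stage II.1.
The analysis ends at Stage II.1; the department prevails on this issue.
— Issue III —
Stage III.1 — burden on appellant; standard: the preponderance of the evidence (weight is at least 51).
    (j): 77 − 18 = 59 ≥ 51 [met]
    (k): 76 − 25 = 51 ≥ 51 [met]
  All elements met. The appellant retains the burden for Stage III.2.
Stage III.2 — burden on appellant; standard: the preponderance of the evidence (weight is at least 51).
    (l): 72 − 25 = 47 < 51 [not met]
    (m): 74 − 30 = 44 < 51 [not met]
  Not every element is met, so the appellant fails to carry Stage III.2.
So the department prevails on this issue.
Per-issue: Issue I → appellant; Issue II → department; Issue III → department. The appellant must prevail on a majority of issues; overall, the department prevails.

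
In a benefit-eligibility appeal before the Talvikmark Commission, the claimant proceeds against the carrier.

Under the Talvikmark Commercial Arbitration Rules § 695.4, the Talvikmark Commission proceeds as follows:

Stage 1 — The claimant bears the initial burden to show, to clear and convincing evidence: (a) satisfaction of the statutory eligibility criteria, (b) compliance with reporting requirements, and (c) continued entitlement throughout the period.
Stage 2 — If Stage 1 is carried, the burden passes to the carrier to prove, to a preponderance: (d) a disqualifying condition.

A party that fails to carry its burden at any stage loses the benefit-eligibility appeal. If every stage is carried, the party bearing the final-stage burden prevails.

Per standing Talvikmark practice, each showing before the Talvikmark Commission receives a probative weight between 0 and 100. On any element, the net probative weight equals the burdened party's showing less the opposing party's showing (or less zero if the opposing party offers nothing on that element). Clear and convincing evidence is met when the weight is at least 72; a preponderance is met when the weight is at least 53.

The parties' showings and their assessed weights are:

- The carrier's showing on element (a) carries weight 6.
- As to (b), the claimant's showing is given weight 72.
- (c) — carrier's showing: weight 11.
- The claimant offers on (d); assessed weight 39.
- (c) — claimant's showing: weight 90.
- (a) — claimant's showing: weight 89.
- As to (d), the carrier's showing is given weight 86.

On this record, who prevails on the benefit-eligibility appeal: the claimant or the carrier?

Stage 1 (claimant, clear and convincing evidence, weight is at least 72): (a) net 89−6=83 ≥ 72 — meets; (b) 72 ≥ 72 — meets; (c) net 90−11=79 ≥ 72 — meets.
  Stage 1 carried; the burden shifts to the carrier.
Stage 2 (carrier, a preponderance, weight is at least 53): (d) net 86−39=47 < 53 — fails.
  Not every element is met, so the carrier fails to carry Stage 2.
So the claimant prevails.

claimant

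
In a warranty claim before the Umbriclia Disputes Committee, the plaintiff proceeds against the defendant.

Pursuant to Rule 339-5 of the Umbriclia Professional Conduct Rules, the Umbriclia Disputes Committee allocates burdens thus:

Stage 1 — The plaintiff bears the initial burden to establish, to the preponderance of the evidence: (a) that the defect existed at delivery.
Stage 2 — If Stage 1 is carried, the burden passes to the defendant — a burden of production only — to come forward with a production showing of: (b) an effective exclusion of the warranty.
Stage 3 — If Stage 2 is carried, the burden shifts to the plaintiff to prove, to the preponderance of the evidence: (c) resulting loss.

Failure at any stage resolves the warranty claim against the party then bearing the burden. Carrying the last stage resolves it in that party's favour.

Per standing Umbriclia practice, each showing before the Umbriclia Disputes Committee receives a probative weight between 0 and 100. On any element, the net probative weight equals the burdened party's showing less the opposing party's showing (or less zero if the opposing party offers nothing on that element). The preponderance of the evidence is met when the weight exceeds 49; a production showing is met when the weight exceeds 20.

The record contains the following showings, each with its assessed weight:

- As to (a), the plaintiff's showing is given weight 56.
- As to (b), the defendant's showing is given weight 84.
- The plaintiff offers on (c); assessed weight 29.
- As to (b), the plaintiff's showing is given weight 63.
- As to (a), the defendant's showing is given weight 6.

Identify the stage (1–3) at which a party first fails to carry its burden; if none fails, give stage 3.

At Stage 1 the plaintiff must meet the preponderance of the evidence (weight exceeds 49): on (a) the weight is 56 less the opposing 6 gives net 50, which does exceed 49, so (a) meets the standard.
  The plaintiff carries Stage 1; the defendant now bears the burden.
At Stage 2 the defendant must meet a production showing (weight exceeds 20): on (b) the weight is 84 less the opposing 63 gives net 21, which does exceed 20, so (b) meets the standard.
  All elements met. The burden passes to the plaintiff.
At Stage 3 the plaintiff must meet the preponderance of the evidence (weight exceeds 49): on (c) the weight is 29, which does not exceed 49, so (c) does not meet the standard.
  Not every element is met, so the plaintiff fails to carry Stage 3.
The analysis ends at Stage 3; the defendant prevails.

stage 3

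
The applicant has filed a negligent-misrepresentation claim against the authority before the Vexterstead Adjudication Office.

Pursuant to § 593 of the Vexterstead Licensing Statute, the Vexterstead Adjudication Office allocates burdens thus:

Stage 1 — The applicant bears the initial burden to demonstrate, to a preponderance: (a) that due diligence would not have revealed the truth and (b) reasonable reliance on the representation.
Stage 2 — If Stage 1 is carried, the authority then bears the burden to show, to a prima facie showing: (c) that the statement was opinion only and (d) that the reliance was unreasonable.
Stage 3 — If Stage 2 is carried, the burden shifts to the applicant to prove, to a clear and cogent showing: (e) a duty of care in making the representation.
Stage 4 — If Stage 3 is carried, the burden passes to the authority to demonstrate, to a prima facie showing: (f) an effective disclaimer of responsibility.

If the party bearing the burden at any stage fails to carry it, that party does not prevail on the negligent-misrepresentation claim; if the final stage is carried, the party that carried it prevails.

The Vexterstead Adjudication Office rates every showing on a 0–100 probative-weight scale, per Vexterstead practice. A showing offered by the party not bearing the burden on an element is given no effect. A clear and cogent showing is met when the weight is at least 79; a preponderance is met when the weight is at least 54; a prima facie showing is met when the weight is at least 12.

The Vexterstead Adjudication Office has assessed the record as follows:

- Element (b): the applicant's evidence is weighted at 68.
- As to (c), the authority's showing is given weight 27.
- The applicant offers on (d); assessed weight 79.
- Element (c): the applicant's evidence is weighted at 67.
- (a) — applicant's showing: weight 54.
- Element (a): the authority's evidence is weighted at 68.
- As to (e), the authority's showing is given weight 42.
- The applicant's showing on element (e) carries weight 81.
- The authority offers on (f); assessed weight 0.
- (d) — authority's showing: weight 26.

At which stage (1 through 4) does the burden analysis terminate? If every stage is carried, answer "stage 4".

Stage 1 — burden on applicant; standard: a preponderance (weight is at least 54).
    (a): 54 (authority's 68 disregarded) ≥ 54 [met]
    (b): 68 ≥ 54 [met]
  The applicant carries Stage 1; the authority now bears the burden.
Stage 2 — burden on authority; standard: a prima facie showing (weight is at least 12).
    (c): 27 (applicant's 67 disregarded) ≥ 12 [met]
    (d): 26 (applicant's 79 disregarded) ≥ 12 [met]
  Stage 2 carried; the burden shifts to the applicant.
Stage 3 — burden on applicant; standard: a clear and cogent showing (weight is at least 79).
    (e): 81 (authority's 42 disregarded) ≥ 79 [met]
  All elements met. The burden passes to the authority.
Stage 4 — burden on authority; standard: a prima facie showing (weight is at least 12).
    (f): 0 < 12 [not met]
  Stage 4 not carried; the authority fails its burden.
The applicant prevails.

stage 4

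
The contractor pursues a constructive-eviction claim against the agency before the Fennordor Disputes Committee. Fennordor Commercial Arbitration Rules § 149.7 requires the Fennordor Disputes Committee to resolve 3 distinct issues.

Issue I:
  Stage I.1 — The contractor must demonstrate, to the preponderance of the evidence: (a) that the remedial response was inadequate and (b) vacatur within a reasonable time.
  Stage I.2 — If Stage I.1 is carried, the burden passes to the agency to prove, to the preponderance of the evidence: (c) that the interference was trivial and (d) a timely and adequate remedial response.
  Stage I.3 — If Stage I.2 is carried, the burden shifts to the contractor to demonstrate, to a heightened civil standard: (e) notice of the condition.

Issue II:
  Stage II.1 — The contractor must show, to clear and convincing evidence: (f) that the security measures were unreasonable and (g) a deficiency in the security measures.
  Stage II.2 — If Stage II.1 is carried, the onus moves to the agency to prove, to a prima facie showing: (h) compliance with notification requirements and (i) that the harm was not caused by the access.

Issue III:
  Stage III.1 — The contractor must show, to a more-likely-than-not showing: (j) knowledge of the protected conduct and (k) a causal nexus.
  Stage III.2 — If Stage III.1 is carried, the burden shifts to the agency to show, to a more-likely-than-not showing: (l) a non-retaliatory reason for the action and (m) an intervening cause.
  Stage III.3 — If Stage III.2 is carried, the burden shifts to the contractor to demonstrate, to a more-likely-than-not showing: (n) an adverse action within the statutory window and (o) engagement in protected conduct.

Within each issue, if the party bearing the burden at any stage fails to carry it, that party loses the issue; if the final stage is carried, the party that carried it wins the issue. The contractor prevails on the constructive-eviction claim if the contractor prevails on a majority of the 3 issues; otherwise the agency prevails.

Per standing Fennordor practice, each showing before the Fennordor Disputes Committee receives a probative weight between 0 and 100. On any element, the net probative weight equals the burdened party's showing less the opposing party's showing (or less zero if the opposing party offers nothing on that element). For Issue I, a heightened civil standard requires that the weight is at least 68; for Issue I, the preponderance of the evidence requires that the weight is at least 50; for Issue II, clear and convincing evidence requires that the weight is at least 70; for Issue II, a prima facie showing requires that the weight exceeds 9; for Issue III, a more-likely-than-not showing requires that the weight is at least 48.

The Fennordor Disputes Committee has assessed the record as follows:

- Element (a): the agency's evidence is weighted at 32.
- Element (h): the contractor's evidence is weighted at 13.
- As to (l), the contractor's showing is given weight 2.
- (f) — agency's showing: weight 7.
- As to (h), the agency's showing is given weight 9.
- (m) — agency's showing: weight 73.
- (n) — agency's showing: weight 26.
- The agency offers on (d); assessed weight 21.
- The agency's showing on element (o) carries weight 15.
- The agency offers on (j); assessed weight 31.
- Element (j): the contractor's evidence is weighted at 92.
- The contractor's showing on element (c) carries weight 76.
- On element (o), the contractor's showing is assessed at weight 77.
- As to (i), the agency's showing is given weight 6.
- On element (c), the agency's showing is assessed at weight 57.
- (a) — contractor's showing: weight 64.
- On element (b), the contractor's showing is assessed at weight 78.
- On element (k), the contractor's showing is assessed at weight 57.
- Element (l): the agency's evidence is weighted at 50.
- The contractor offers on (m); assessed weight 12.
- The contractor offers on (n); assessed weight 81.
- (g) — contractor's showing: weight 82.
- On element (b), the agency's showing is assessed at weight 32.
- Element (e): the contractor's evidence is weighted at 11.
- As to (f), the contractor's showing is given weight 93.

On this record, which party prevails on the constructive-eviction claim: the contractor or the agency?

contractor

— Issue I —
Stage I.1 — burden on contractor; standard: the preponderance of the evidence (weight is at least 50).
    (a): 64 − 32 = 32 < 50 [not met]
    (b): 78 − 32 = 46 < 50 [not met]
  The contractor does not carry Stage I.1.
The agency prevails on this issue.
— Issue II —
At Stage II.1 the contractor must meet clear and convincing evidence (weight is at least 70): on (f) the weight is 93 less the opposing 7 gives net 86, which does reach 70, so (f) meets the standard; on (g) the weight is 82, ≥ 70, so (g) meets the standard.
  Stage II.1 carried; the burden shifts to the agency.
At Stage II.2 the agency must meet a prima facie showing (weight exceeds 9): on (h) the weight is 9 less the opposing 13 gives net -4, ≤ 9, so (h) does not meet the standard; on (i) the weight is 6, ≤ 9, so (i) does not meet the standard.
  Stage II.2 not carried; the agency fails its burden.
The contractor prevails on this issue.
— Issue III —
Stage III.1 — burden on contractor; standard: a more-likely-than-not showing (weight is at least 48).
    (j): 92 − 31 = 61 ≥ 48 [met]
    (k): 57 ≥ 48 [met]
  Stage III.1 is satisfied; the onus moves to the agency.
Stage III.2 — burden on agency; standard: a more-likely-than-not showing (weight is at least 48).
    (l): 50 − 2 = 48 ≥ 48 [met]
    (m): 73 − 12 = 61 ≥ 48 [met]
  Stage III.2 is satisfied; the onus moves to the contractor.
Stage III.3 — burden on contractor; standard: a more-likely-than-not showing (weight is at least 48).
    (n): 81 − 26 = 55 ≥ 48 [met]
    (o): 77 − 15 = 62 ≥ 48 [met]
  The contractor carries the last stage.
Every stage carried; the contractor prevails on this issue.
Per-issue: Issue I → agency; Issue II → contractor; Issue III → contractor. The contractor must prevail on a majority of issues; overall, the contractor prevails.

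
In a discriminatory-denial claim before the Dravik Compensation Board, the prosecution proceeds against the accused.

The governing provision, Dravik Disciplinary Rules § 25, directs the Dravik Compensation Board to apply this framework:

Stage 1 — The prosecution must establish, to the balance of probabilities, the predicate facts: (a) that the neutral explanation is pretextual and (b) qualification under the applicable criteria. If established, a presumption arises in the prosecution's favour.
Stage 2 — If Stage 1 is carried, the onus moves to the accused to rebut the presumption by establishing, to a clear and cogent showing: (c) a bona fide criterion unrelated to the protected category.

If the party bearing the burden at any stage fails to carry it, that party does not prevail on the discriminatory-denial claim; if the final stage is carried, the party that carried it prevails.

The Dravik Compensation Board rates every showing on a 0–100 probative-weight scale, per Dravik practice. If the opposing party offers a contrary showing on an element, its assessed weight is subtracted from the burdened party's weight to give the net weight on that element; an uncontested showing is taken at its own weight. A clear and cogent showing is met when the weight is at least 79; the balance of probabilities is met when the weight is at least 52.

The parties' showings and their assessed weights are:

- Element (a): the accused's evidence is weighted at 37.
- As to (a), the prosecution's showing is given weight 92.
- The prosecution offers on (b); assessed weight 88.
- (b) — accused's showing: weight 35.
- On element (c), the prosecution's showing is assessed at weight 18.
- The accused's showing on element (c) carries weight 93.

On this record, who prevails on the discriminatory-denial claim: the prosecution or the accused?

Stage 1 (prosecution, the balance of probabilities, weight is at least 52): (a) net 92−37=55 ≥ 52 — meets; (b) net 88−35=53 ≥ 52 — meets.
  Stage 1 is satisfied; the onus moves to the accused.
Stage 2 (accused, a clear and cogent showing, weight is at least 79): (c) net 93−18=75 < 79 — fails.
  The accused does not carry Stage 2.
The analysis ends at Stage 2; the prosecution prevails.

prosecution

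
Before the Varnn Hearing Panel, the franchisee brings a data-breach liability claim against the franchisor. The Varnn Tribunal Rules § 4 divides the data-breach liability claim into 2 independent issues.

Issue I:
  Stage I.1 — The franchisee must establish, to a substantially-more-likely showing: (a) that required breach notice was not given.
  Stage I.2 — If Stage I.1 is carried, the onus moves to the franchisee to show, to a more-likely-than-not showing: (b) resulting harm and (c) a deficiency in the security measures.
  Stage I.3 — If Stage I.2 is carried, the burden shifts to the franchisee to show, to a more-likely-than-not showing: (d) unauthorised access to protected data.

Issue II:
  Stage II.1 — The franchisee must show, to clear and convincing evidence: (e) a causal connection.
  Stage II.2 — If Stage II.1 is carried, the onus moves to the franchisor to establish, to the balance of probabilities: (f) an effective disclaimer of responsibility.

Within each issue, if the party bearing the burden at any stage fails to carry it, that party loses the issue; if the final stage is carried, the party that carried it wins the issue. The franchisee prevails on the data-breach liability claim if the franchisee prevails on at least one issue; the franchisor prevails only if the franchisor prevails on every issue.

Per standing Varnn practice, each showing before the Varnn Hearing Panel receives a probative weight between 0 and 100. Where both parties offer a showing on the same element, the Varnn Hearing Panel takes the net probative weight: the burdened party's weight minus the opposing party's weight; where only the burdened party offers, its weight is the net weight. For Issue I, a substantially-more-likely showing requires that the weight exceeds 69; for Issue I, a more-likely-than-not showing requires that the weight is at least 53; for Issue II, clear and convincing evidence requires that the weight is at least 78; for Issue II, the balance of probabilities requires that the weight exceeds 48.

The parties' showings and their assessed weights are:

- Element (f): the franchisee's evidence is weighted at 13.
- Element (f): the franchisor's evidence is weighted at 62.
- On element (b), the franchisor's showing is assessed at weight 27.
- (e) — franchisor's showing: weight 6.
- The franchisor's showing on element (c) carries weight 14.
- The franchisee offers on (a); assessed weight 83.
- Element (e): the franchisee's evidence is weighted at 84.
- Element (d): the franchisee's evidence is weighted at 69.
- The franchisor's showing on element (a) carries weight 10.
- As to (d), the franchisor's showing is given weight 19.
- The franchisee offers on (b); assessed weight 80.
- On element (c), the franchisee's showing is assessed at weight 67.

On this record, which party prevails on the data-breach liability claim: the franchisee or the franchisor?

franchisor

— Issue I —
At Stage I.1 the franchisee must meet a substantially-more-likely showing (weight exceeds 69): on (a) the weight is 83 less the opposing 10 gives net 73, > 69, so (a) meets the standard.
  Stage I.1 is satisfied; the franchisee continues to bear the burden.
At Stage I.2 the franchisee must meet a more-likely-than-not showing (weight is at least 53): on (b) the weight is 80 less the opposing 27 gives net 53, ≥ 53, so (b) meets the standard; on (c) the weight is 67 less the opposing 14 gives net 53, which does reach 53, so (c) meets the standard.
  Stage I.2 carried; the burden remains with the franchisee.
At Stage I.3 the franchisee must meet a more-likely-than-not showing (weight is at least 53): on (d) the weight is 69 less the opposing 19 gives net 50, < 53, so (d) does not meet the standard.
  Not every element is met, so the franchisee fails to carry Stage I.3.
The franchisor prevails on this issue.
— Issue II —
At Stage II.1 the franchisee must meet clear and convincing evidence (weight is at least 78): on (e) the weight is 84 less the opposing 6 gives net 78, which does reach 78, so (e) meets the standard.
  The franchisee carries Stage II.1; the franchisor now bears the burden.
At Stage II.2 the franchisor must meet the balance of probabilities (weight exceeds 48): on (f) the weight is 62 less the opposing 13 gives net 49, > 48, so (f) meets the standard.
  All elements met at the final stage.
With every stage satisfied, the franchisor prevails on this issue.
Per-issue: Issue I → franchisor; Issue II → franchisor. The franchisee must prevail on at least one issue; overall, the franchisor prevails.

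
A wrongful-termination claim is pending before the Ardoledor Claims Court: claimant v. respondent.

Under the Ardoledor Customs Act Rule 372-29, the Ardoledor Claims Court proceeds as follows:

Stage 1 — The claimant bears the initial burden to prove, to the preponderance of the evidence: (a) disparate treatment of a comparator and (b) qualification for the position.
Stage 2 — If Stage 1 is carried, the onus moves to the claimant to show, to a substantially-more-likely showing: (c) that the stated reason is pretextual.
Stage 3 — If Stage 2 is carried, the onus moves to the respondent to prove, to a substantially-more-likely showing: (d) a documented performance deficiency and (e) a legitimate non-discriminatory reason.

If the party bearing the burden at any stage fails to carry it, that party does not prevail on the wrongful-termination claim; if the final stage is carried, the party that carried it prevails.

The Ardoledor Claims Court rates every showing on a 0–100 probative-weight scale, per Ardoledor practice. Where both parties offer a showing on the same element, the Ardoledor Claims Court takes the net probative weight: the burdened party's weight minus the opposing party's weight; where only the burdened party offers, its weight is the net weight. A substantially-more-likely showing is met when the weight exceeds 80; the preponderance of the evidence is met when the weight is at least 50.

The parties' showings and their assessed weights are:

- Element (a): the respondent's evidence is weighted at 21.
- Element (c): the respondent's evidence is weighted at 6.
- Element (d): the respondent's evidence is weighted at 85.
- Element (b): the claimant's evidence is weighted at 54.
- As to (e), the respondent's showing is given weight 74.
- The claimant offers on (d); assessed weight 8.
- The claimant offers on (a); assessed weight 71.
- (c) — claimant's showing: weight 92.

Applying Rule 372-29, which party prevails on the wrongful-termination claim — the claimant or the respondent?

Stage 1 — burden on claimant; standard: the preponderance of the evidence (weight is at least 50).
    (a): 71 − 21 = 50 ≥ 50 [met]
    (b): 54 ≥ 50 [met]
  Stage 1 is satisfied; the claimant continues to bear the burden.
Stage 2 — burden on claimant; standard: a substantially-more-likely showing (weight exceeds 80).
    (c): 92 − 6 = 86 > 80 [met]
  The claimant carries Stage 2; the respondent now bears the burden.
Stage 3 — burden on respondent; standard: a substantially-more-likely showing (weight exceeds 80).
    (d): 85 − 8 = 77 ≤ 80 [not met]
    (e): 74 ≤ 80 [not met]
  Stage 3 not carried; the respondent fails its burden.
So the claimant prevails.

claimant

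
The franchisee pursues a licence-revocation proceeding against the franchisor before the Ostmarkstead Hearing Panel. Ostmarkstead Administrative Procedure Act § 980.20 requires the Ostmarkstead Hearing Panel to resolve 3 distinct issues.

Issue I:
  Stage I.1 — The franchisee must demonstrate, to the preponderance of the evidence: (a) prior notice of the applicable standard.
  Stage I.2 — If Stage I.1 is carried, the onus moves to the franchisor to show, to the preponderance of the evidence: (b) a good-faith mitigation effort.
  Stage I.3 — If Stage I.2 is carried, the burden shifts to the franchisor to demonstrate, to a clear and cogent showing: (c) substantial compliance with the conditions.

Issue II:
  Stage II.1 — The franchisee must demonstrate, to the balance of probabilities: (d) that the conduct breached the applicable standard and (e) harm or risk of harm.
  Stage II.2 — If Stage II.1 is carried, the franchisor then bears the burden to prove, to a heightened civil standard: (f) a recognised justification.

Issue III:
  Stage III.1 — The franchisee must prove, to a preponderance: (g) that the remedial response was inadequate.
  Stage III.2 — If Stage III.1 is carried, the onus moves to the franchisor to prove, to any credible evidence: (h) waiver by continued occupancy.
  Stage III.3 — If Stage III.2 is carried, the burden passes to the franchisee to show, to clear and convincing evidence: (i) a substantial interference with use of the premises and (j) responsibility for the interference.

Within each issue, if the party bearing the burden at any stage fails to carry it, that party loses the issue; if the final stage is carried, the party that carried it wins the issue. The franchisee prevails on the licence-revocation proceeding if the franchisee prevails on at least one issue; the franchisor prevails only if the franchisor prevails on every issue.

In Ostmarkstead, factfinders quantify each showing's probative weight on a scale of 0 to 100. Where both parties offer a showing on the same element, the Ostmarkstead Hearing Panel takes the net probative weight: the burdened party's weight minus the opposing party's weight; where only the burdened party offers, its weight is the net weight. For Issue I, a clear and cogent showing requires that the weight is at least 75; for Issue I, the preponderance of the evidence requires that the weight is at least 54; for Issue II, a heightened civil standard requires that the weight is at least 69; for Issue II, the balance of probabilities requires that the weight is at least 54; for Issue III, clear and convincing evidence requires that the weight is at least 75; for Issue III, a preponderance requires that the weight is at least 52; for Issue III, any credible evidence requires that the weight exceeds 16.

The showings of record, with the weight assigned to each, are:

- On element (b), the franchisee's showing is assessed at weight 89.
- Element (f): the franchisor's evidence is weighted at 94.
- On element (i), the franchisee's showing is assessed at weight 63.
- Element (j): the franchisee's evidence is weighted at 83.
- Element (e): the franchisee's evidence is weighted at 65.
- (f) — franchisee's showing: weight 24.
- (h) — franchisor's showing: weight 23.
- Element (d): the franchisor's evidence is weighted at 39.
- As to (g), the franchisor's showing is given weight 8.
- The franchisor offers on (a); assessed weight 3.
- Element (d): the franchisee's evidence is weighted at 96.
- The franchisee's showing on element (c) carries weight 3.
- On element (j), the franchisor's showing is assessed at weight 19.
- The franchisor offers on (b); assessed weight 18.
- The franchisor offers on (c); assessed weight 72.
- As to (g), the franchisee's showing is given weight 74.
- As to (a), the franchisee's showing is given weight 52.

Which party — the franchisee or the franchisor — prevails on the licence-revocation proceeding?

franchisor

— Issue I —
At Stage I.1 the franchisee must meet the preponderance of the evidence (weight is at least 54): on (a) the weight is 52 less the opposing 3 gives net 49, < 54, so (a) does not meet the standard.
  Stage I.1 not carried; the franchisee fails its burden.
The franchisor prevails on this issue.
— Issue II —
Stage II.1 (franchisee, the balance of probabilities, weight is at least 54): (d) net 96−39=57 ≥ 54 — meets; (e) 65 ≥ 54 — meets.
  The franchisee carries Stage II.1; the franchisor now bears the burden.
Stage II.2 (franchisor, a heightened civil standard, weight is at least 69): (f) net 94−24=70 ≥ 69 — meets.
  The franchisor carries the last stage.
All stages carried — the franchisor prevails on this issue.
— Issue III —
Stage III.1 (franchisee, a preponderance, weight is at least 52): (g) net 74−8=66 ≥ 52 — meets.
  All elements met. The burden passes to the franchisor.
Stage III.2 (franchisor, any credible evidence, weight exceeds 16): (h) 23 > 16 — meets.
  Stage III.2 carried; the burden shifts to the franchisee.
Stage III.3 (franchisee, clear and convincing evidence, weight is at least 75): (i) 63 < 75 — fails; (j) net 83−19=64 < 75 — fails.
  Stage III.3 not carried; the franchisee fails its burden.
The analysis ends at Stage III.3; the franchisor prevails on this issue.
Per-issue: Issue I → franchisor; Issue II → franchisor; Issue III → franchisor. The franchisee must prevail on at least one issue; overall, the franchisor prevails.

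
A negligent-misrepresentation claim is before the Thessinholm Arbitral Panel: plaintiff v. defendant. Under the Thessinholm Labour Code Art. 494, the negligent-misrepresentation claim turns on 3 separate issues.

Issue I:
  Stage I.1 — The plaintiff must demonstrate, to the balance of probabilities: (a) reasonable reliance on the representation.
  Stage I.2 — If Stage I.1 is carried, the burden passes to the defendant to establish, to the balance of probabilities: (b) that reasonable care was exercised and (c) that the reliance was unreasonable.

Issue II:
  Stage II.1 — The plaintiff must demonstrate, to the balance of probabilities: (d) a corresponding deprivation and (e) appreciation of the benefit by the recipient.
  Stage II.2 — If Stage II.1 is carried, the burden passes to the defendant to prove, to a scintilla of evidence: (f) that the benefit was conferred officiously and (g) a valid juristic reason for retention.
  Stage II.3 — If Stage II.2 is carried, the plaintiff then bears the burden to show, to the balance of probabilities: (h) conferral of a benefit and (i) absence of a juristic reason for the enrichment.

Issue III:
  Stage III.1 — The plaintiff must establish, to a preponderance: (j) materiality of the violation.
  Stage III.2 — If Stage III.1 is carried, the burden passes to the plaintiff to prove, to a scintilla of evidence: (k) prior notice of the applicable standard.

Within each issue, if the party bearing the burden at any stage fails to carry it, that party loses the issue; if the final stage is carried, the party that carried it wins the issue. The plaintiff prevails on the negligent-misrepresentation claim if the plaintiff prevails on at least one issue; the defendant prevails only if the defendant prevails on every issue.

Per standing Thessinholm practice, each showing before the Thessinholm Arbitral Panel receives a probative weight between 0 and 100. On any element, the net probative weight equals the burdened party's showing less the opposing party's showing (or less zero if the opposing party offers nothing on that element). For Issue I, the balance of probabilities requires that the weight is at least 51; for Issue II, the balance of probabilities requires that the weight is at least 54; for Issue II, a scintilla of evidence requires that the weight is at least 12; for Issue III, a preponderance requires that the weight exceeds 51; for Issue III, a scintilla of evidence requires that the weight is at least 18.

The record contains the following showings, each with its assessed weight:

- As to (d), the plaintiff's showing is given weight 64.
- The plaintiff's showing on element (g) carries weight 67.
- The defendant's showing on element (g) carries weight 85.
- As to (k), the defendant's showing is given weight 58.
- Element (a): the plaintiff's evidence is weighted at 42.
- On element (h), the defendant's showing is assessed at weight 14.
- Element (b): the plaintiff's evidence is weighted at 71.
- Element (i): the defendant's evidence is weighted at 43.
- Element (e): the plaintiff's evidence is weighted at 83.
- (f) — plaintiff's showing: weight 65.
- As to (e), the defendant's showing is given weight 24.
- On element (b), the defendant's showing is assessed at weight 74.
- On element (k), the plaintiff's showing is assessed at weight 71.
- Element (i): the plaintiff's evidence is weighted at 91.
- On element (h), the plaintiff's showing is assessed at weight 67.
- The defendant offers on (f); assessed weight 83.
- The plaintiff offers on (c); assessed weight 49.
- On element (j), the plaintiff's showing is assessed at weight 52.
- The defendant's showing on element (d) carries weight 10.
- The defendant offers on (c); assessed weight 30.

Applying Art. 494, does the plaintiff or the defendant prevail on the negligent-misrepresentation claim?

defendant

— Issue I —
At Stage I.1 the plaintiff must meet the balance of probabilities (weight is at least 51): on (a) the weight is 42, which does not reach 51, so (a) does not meet the standard.
  The plaintiff does not carry Stage I.1.
The defendant prevails on this issue.
— Issue II —
Stage II.1 (plaintiff, the balance of probabilities, weight is at least 54): (d) net 64−10=54 ≥ 54 — meets; (e) net 83−24=59 ≥ 54 — meets.
  The plaintiff carries Stage II.1; the defendant now bears the burden.
Stage II.2 (defendant, a scintilla of evidence, weight is at least 12): (f) net 83−65=18 ≥ 12 — meets; (g) net 85−67=18 ≥ 12 — meets.
  Stage II.2 carried; the burden shifts to the plaintiff.
Stage II.3 (plaintiff, the balance of probabilities, weight is at least 54): (h) net 67−14=53 < 54 — fails; (i) net 91−43=48 < 54 — fails.
  Stage II.3 not carried; the plaintiff fails its burden.
So the defendant prevails on this issue.
— Issue III —
Stage III.1 — burden on plaintiff; standard: a preponderance (weight exceeds 51).
    (j): 52 > 51 [met]
  Stage III.1 is satisfied; the plaintiff continues to bear the burden.
Stage III.2 — burden on plaintiff; standard: a scintilla of evidence (weight is at least 18).
    (k): 71 − 58 = 13 < 18 [not met]
  Stage III.2 not carried; the plaintiff fails its burden.
So the defendant prevails on this issue.
Per-issue: Issue I → defendant; Issue II → defendant; Issue III → defendant. The plaintiff must prevail on at least one issue; overall, the defendant prevails.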